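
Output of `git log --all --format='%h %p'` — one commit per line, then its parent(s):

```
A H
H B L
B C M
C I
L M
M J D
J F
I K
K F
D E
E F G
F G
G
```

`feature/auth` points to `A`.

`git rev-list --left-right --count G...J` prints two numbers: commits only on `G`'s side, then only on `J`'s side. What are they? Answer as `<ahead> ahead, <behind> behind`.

0 ahead, 2 behind

Reachable from G: {G}.
Reachable from J: {F, G, J}.
Only in G's history (ahead): {} — 0.
Only in J's history (behind): {F, J} — 2.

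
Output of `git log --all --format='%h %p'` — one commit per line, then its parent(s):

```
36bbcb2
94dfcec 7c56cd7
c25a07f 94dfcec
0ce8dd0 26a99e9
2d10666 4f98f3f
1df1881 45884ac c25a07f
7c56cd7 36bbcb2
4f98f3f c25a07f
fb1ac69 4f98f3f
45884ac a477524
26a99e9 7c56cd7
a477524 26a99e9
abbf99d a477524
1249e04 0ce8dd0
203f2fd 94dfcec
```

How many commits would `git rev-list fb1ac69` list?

Walking parent pointers from fb1ac69: reachable set = {36bbcb2, 4f98f3f, 7c56cd7, 94dfcec, c25a07f, fb1ac69}.
That is 6 commits.

6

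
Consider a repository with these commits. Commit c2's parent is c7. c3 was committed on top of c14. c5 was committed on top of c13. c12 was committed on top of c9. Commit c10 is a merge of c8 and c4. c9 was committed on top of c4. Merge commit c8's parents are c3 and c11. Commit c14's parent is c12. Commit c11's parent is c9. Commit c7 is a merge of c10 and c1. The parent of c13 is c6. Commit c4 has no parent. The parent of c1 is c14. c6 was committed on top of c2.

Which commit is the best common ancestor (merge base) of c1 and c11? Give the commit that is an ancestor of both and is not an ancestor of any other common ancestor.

c9

Ancestors of c1: {c1, c12, c14, c4, c9}.
Ancestors of c11: {c11, c4, c9}.
Common ancestors: {c4, c9}.
Among these, c9 is not an ancestor of any other common ancestor — it is the merge base.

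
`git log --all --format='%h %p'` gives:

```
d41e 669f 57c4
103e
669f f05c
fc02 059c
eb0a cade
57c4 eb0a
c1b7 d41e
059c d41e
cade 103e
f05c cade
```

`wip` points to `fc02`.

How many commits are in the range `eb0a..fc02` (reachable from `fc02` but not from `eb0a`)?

Reachable from fc02: {059c, 103e, 57c4, 669f, cade, d41e, eb0a, f05c, fc02}.
Reachable from eb0a: {103e, cade, eb0a}.
In fc02's history but not eb0a's: {059c, 57c4, 669f, d41e, f05c, fc02} — 6 commits.

6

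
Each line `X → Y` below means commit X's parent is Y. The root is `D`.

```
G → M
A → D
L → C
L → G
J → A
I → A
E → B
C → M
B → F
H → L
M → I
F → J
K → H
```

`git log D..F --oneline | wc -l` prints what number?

Reachable from F: {A, D, F, J}.
Reachable from D: {D}.
In F's history but not D's: {A, F, J} — 3 commits.

3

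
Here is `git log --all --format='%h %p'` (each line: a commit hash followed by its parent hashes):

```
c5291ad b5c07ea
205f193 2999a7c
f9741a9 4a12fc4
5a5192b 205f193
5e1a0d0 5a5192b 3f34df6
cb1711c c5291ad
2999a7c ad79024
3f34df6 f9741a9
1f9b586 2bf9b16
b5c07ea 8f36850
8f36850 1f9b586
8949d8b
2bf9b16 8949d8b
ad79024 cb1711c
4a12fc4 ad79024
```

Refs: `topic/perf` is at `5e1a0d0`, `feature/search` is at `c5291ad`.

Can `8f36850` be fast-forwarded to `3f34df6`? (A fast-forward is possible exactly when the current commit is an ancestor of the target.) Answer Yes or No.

Yes

A fast-forward from 8f36850 to 3f34df6 is possible iff 8f36850 is an ancestor of 3f34df6.
Ancestors of 3f34df6: {1f9b586, 2bf9b16, 3f34df6, 4a12fc4, 8949d8b, 8f36850, ad79024, b5c07ea, c5291ad, cb1711c, f9741a9}.
8f36850 is among them, so fast-forward is possible.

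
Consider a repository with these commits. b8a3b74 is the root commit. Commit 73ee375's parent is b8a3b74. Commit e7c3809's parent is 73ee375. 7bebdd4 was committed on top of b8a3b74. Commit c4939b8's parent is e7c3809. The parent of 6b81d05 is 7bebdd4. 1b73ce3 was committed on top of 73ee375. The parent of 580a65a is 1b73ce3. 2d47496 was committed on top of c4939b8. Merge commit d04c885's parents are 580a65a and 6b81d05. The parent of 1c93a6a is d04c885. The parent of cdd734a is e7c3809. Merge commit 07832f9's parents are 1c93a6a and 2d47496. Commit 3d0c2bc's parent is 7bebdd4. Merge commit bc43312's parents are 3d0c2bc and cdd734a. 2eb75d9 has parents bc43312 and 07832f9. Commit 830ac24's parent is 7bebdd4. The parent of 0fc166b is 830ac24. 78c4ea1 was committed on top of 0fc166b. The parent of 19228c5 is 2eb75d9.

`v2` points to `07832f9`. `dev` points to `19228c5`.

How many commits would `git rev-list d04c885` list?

7

Walking parent pointers from d04c885: reachable set = {1b73ce3, 580a65a, 6b81d05, 73ee375, 7bebdd4, b8a3b74, d04c885}.
That is 7 commits.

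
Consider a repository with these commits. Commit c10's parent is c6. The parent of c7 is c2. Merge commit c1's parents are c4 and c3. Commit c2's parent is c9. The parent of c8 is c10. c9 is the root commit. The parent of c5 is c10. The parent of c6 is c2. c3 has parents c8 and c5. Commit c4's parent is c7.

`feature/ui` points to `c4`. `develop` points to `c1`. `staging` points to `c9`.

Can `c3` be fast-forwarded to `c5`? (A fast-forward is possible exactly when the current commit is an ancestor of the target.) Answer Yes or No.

A fast-forward from c3 to c5 is possible iff c3 is an ancestor of c5.
Ancestors of c5: {c10, c2, c5, c6, c9}.
c3 is not among them, so fast-forward is not possible.

No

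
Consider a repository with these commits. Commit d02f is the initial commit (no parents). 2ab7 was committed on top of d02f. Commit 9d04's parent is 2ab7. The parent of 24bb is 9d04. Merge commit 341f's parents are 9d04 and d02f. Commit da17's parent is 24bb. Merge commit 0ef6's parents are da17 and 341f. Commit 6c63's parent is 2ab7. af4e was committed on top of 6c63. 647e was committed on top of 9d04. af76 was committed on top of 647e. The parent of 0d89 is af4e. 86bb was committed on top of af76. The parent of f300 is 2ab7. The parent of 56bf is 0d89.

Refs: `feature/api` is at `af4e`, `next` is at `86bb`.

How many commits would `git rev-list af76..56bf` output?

4

Reachable from 56bf: {0d89, 2ab7, 56bf, 6c63, af4e, d02f}.
Reachable from af76: {2ab7, 647e, 9d04, af76, d02f}.
In 56bf's history but not af76's: {0d89, 56bf, 6c63, af4e} — 4 commits.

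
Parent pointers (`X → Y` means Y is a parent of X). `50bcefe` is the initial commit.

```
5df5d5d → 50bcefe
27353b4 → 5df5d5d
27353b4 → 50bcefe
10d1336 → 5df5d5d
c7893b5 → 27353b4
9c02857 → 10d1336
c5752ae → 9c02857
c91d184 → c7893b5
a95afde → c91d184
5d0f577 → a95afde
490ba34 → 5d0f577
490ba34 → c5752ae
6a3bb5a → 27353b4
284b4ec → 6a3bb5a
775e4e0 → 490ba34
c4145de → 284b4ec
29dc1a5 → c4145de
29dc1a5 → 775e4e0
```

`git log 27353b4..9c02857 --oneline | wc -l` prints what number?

2

Reachable from 9c02857: {10d1336, 50bcefe, 5df5d5d, 9c02857}.
Reachable from 27353b4: {27353b4, 50bcefe, 5df5d5d}.
In 9c02857's history but not 27353b4's: {10d1336, 9c02857} — 2 commits.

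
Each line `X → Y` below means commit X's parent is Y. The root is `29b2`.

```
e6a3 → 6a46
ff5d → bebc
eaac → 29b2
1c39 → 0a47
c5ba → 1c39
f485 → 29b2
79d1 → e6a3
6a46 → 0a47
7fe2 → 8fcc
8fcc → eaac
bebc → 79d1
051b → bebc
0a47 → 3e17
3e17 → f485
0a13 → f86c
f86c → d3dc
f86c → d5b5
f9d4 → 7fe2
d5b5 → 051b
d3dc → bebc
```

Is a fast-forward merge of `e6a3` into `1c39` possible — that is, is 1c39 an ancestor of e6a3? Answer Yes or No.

No

A fast-forward from 1c39 to e6a3 is possible iff 1c39 is an ancestor of e6a3.
Ancestors of e6a3: {0a47, 29b2, 3e17, 6a46, e6a3, f485}.
1c39 is not among them, so fast-forward is not possible.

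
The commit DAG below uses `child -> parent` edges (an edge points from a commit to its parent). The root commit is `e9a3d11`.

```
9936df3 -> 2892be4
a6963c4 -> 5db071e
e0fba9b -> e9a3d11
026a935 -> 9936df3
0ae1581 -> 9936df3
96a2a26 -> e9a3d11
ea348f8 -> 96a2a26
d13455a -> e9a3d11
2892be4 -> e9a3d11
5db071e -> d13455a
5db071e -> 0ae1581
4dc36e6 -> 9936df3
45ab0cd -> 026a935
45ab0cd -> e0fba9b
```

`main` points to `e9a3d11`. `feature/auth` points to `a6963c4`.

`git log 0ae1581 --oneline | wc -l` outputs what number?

Walking parent pointers from 0ae1581: reachable set = {0ae1581, 2892be4, 9936df3, e9a3d11}.
That is 4 commits.

4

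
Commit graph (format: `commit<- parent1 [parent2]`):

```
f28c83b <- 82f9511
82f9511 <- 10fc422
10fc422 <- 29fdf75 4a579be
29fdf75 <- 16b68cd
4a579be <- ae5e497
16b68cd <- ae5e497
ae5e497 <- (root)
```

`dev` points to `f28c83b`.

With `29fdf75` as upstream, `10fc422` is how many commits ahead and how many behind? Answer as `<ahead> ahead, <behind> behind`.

Reachable from 10fc422: {10fc422, 16b68cd, 29fdf75, 4a579be, ae5e497}.
Reachable from 29fdf75: {16b68cd, 29fdf75, ae5e497}.
Only in 10fc422's history (ahead): {10fc422, 4a579be} — 2.
Only in 29fdf75's history (behind): {} — 0.

2 ahead, 0 behind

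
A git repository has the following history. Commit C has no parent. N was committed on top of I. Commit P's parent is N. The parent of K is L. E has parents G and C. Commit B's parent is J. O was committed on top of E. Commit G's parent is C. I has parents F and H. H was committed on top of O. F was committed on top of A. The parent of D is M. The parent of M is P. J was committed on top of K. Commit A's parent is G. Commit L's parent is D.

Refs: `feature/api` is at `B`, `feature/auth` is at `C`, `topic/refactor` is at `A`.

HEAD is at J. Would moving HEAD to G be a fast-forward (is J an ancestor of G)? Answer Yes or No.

No

A fast-forward from J to G is possible iff J is an ancestor of G.
Ancestors of G: {C, G}.
J is not among them, so fast-forward is not possible.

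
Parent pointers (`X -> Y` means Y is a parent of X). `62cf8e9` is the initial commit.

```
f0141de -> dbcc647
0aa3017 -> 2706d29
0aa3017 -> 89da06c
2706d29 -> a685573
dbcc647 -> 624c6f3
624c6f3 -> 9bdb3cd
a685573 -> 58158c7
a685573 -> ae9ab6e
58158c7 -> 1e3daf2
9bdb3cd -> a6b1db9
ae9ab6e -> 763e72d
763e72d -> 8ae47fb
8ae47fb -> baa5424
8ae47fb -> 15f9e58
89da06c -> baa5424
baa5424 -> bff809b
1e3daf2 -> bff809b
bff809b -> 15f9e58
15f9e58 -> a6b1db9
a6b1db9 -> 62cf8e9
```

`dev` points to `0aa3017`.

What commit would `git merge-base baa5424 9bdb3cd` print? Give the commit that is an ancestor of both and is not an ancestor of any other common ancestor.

Ancestors of baa5424: {15f9e58, 62cf8e9, a6b1db9, baa5424, bff809b}.
Ancestors of 9bdb3cd: {62cf8e9, 9bdb3cd, a6b1db9}.
Common ancestors: {62cf8e9, a6b1db9}.
Among these, a6b1db9 is not an ancestor of any other common ancestor — it is the merge base.

a6b1db9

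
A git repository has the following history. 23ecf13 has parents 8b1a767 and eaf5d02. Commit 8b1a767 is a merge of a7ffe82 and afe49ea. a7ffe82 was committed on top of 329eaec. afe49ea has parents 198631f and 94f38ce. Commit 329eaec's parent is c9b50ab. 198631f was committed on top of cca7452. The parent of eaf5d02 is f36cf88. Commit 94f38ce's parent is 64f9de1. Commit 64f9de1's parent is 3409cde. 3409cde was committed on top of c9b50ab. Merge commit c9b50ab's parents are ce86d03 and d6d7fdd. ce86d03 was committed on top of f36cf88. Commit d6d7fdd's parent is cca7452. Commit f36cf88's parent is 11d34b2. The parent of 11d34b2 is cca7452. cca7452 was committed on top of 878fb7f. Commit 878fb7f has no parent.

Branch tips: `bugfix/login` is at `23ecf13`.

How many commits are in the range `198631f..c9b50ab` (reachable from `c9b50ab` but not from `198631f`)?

5

Reachable from c9b50ab: {11d34b2, 878fb7f, c9b50ab, cca7452, ce86d03, d6d7fdd, f36cf88}.
Reachable from 198631f: {198631f, 878fb7f, cca7452}.
In c9b50ab's history but not 198631f's: {11d34b2, c9b50ab, ce86d03, d6d7fdd, f36cf88} — 5 commits.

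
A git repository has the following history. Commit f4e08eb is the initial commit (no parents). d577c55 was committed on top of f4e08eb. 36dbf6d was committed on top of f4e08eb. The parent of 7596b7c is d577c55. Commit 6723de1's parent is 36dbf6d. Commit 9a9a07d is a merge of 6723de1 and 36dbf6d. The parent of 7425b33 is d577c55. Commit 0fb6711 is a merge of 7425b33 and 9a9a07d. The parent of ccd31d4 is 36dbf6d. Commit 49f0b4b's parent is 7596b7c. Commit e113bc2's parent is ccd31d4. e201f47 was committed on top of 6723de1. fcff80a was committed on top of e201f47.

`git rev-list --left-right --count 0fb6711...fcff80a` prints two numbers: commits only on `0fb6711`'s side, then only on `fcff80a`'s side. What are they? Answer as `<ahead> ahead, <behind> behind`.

Reachable from 0fb6711: {0fb6711, 36dbf6d, 6723de1, 7425b33, 9a9a07d, d577c55, f4e08eb}.
Reachable from fcff80a: {36dbf6d, 6723de1, e201f47, f4e08eb, fcff80a}.
Only in 0fb6711's history (ahead): {0fb6711, 7425b33, 9a9a07d, d577c55} — 4.
Only in fcff80a's history (behind): {e201f47, fcff80a} — 2.

4 ahead, 2 behind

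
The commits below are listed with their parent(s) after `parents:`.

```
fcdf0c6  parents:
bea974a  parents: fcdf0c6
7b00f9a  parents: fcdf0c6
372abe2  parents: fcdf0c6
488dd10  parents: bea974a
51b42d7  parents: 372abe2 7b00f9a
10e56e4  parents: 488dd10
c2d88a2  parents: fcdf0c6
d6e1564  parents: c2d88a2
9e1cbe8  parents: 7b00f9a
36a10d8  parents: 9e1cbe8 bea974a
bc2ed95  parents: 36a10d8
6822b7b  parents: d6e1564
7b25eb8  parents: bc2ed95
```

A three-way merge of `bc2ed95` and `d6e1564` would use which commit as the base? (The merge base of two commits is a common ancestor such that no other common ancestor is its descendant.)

fcdf0c6

Ancestors of bc2ed95: {36a10d8, 7b00f9a, 9e1cbe8, bc2ed95, bea974a, fcdf0c6}.
Ancestors of d6e1564: {c2d88a2, d6e1564, fcdf0c6}.
Common ancestors: {fcdf0c6}.
The only common ancestor is fcdf0c6, so it is the merge base.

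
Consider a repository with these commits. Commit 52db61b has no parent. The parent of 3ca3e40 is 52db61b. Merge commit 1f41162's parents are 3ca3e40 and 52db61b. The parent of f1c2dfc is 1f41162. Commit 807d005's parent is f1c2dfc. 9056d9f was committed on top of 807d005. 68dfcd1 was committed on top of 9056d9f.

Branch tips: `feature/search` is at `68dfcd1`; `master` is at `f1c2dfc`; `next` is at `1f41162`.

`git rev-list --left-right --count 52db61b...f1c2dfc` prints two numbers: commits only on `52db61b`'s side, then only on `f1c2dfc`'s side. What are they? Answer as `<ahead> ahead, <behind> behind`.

0 ahead, 3 behind

Reachable from 52db61b: {52db61b}.
Reachable from f1c2dfc: {1f41162, 3ca3e40, 52db61b, f1c2dfc}.
Only in 52db61b's history (ahead): {} — 0.
Only in f1c2dfc's history (behind): {1f41162, 3ca3e40, f1c2dfc} — 3.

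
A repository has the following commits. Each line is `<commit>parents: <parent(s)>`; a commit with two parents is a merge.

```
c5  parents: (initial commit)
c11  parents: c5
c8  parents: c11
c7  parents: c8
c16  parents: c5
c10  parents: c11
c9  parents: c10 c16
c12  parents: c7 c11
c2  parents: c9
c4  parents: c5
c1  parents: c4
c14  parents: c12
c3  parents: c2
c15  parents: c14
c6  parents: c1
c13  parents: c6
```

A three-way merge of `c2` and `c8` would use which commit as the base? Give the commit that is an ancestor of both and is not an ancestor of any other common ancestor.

c11

Ancestors of c2: {c10, c11, c16, c2, c5, c9}.
Ancestors of c8: {c11, c5, c8}.
Common ancestors: {c11, c5}.
Among these, c11 is not an ancestor of any other common ancestor — it is the merge base.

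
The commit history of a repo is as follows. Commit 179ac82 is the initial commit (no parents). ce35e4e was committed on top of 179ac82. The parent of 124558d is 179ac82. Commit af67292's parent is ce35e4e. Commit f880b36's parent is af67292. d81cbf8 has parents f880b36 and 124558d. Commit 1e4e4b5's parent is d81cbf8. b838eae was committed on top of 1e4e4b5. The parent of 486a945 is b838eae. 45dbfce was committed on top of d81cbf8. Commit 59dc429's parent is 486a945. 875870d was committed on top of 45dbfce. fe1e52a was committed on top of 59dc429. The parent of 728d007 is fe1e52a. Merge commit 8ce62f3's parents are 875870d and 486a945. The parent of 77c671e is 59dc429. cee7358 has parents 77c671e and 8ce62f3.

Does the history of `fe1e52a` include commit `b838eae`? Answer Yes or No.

Yes

Ancestors of fe1e52a (commits reachable by following parents): {124558d, 179ac82, 1e4e4b5, 486a945, 59dc429, af67292, b838eae, ce35e4e, d81cbf8, f880b36, fe1e52a}.
b838eae is in that set, so it is an ancestor of fe1e52a.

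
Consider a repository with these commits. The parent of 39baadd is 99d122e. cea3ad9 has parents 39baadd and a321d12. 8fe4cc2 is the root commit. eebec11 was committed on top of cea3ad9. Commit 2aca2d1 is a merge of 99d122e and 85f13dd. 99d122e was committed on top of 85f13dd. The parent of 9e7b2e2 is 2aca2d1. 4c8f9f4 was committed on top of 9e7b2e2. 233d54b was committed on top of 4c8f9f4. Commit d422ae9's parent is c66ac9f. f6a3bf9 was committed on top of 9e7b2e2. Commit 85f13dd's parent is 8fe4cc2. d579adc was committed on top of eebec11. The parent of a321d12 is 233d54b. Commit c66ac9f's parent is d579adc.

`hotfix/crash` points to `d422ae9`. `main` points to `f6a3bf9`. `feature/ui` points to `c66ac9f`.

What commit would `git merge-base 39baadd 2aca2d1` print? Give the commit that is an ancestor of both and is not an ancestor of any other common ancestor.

Ancestors of 39baadd: {39baadd, 85f13dd, 8fe4cc2, 99d122e}.
Ancestors of 2aca2d1: {2aca2d1, 85f13dd, 8fe4cc2, 99d122e}.
Common ancestors: {85f13dd, 8fe4cc2, 99d122e}.
Among these, 99d122e is not an ancestor of any other common ancestor — it is the merge base.

99d122e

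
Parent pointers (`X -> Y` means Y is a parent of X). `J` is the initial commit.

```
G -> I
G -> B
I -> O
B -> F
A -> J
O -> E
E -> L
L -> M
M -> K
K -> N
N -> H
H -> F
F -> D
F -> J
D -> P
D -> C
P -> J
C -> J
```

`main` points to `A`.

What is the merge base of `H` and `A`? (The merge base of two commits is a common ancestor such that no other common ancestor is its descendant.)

Ancestors of H: {C, D, F, H, J, P}.
Ancestors of A: {A, J}.
Common ancestors: {J}.
The only common ancestor is J, so it is the merge base.

J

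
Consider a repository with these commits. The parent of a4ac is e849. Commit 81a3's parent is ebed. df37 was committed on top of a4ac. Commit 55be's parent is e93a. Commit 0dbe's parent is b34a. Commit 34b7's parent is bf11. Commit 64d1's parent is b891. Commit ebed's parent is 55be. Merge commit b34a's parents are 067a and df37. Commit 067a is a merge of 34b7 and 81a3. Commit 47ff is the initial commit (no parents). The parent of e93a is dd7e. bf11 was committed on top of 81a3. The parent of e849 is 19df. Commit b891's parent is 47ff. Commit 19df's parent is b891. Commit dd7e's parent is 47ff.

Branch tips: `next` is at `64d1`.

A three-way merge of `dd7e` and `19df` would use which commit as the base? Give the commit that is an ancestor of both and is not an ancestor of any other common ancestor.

47ff

Ancestors of dd7e: {47ff, dd7e}.
Ancestors of 19df: {19df, 47ff, b891}.
Common ancestors: {47ff}.
The only common ancestor is 47ff, so it is the merge base.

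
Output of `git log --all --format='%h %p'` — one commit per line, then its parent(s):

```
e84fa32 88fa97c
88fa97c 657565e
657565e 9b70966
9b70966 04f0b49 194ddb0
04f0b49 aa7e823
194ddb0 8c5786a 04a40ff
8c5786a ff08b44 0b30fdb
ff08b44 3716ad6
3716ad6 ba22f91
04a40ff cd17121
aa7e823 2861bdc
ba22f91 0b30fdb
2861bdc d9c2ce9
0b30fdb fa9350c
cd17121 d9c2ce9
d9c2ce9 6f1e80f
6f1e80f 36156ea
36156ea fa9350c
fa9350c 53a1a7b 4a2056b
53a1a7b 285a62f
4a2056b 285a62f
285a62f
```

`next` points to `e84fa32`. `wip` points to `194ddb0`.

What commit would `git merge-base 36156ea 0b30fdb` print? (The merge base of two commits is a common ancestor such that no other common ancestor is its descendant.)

fa9350c

Ancestors of 36156ea: {285a62f, 36156ea, 4a2056b, 53a1a7b, fa9350c}.
Ancestors of 0b30fdb: {0b30fdb, 285a62f, 4a2056b, 53a1a7b, fa9350c}.
Common ancestors: {285a62f, 4a2056b, 53a1a7b, fa9350c}.
Among these, fa9350c is not an ancestor of any other common ancestor — it is the merge base.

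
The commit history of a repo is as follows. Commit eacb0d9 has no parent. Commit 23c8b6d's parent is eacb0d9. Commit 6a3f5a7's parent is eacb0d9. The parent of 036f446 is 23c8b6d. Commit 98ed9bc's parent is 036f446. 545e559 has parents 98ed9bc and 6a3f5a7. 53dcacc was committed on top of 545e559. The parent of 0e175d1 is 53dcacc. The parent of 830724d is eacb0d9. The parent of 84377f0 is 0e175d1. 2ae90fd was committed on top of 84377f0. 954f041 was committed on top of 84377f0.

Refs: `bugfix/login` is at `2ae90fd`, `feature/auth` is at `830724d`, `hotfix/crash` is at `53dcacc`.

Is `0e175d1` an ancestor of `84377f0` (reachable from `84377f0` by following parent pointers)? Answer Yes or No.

Ancestors of 84377f0 (commits reachable by following parents): {036f446, 0e175d1, 23c8b6d, 53dcacc, 545e559, 6a3f5a7, 84377f0, 98ed9bc, eacb0d9}.
0e175d1 is in that set, so it is an ancestor of 84377f0.

Yes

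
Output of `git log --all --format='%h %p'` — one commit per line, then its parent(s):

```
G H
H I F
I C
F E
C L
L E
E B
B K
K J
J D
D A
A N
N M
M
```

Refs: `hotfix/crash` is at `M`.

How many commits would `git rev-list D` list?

4

Walking parent pointers from D: reachable set = {A, D, M, N}.
That is 4 commits.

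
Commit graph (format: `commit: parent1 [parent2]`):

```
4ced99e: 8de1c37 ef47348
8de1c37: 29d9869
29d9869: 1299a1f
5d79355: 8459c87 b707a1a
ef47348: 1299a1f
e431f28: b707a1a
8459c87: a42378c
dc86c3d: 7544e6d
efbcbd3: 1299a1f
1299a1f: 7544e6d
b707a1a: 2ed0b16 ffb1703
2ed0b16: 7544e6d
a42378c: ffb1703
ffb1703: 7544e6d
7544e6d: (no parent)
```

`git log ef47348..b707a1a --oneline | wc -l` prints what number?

Reachable from b707a1a: {2ed0b16, 7544e6d, b707a1a, ffb1703}.
Reachable from ef47348: {1299a1f, 7544e6d, ef47348}.
In b707a1a's history but not ef47348's: {2ed0b16, b707a1a, ffb1703} — 3 commits.

3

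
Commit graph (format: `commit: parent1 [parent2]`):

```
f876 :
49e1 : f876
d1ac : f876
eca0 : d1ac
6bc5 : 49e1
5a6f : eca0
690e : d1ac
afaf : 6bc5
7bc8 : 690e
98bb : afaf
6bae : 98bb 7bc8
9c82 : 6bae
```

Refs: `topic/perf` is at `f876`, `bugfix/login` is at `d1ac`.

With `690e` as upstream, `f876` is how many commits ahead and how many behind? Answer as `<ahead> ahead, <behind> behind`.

Reachable from f876: {f876}.
Reachable from 690e: {690e, d1ac, f876}.
Only in f876's history (ahead): {} — 0.
Only in 690e's history (behind): {690e, d1ac} — 2.

0 ahead, 2 behind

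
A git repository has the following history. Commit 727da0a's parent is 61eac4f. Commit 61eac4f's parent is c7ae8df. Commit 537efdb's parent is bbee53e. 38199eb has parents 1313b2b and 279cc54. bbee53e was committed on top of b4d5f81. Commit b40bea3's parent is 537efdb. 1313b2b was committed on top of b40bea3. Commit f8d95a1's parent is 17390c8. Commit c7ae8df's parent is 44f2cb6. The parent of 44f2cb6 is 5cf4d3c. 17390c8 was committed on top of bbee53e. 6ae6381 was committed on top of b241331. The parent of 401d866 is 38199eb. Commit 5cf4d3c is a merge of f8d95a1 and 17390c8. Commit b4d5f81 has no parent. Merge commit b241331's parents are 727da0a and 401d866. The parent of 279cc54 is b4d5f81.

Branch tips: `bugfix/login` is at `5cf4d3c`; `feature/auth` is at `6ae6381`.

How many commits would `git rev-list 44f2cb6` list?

6

Walking parent pointers from 44f2cb6: reachable set = {17390c8, 44f2cb6, 5cf4d3c, b4d5f81, bbee53e, f8d95a1}.
That is 6 commits.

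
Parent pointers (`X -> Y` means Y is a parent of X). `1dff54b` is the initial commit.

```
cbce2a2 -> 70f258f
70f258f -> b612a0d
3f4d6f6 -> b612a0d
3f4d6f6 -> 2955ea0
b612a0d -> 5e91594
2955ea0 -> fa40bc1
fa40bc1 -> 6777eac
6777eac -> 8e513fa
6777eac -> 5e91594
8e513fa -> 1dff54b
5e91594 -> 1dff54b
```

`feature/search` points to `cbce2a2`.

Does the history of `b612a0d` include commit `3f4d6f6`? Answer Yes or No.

No

Ancestors of b612a0d: {1dff54b, 5e91594, b612a0d}.
3f4d6f6 is not in that set, so it is not an ancestor of b612a0d.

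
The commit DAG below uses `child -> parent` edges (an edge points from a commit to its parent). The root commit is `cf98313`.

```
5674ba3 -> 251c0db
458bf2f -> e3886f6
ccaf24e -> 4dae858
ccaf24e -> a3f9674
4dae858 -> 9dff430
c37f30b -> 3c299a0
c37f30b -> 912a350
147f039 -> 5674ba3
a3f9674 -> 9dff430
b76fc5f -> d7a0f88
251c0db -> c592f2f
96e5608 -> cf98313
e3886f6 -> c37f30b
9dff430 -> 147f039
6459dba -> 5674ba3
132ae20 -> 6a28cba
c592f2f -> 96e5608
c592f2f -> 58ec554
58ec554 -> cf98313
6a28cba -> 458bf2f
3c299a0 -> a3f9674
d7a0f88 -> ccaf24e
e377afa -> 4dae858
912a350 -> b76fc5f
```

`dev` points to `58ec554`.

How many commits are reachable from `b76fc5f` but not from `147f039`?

6

Reachable from b76fc5f: {147f039, 251c0db, 4dae858, 5674ba3, 58ec554, 96e5608, 9dff430, a3f9674, b76fc5f, c592f2f, ccaf24e, cf98313, d7a0f88}.
Reachable from 147f039: {147f039, 251c0db, 5674ba3, 58ec554, 96e5608, c592f2f, cf98313}.
In b76fc5f's history but not 147f039's: {4dae858, 9dff430, a3f9674, b76fc5f, ccaf24e, d7a0f88} — 6 commits.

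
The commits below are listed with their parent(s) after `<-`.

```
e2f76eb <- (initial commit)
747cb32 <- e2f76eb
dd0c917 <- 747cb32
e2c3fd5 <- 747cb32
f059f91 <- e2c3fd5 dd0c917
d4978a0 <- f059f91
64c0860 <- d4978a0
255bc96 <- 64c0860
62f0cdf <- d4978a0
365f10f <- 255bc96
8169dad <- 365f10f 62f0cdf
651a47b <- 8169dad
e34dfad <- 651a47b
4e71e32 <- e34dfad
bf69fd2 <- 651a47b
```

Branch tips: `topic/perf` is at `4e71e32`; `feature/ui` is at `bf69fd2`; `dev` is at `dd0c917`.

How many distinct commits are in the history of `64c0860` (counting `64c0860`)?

Walking parent pointers from 64c0860: reachable set = {64c0860, 747cb32, d4978a0, dd0c917, e2c3fd5, e2f76eb, f059f91}.
That is 7 commits.

7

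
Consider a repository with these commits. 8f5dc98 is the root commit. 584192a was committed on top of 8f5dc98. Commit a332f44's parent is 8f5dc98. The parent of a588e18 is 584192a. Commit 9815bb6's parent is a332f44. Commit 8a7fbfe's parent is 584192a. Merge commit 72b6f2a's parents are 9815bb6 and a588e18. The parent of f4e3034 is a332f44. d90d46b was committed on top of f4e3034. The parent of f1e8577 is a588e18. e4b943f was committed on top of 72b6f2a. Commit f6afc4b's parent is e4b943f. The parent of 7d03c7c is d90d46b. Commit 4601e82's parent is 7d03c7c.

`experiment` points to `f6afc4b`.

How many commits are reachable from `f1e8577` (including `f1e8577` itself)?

4

Walking parent pointers from f1e8577: reachable set = {584192a, 8f5dc98, a588e18, f1e8577}.
That is 4 commits.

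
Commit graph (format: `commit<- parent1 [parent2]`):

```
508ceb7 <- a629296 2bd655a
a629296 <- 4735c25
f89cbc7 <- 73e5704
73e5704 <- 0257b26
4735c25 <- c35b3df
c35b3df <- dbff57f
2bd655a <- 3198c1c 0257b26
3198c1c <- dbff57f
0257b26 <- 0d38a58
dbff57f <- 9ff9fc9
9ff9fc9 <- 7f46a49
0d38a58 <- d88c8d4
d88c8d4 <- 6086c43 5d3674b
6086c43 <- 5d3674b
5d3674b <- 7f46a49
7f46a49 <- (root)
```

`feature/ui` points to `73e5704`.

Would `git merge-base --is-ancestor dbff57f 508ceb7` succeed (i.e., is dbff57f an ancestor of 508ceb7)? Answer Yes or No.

Yes

Ancestors of 508ceb7 (commits reachable by following parents): {0257b26, 0d38a58, 2bd655a, 3198c1c, 4735c25, 508ceb7, 5d3674b, 6086c43, 7f46a49, 9ff9fc9, a629296, c35b3df, d88c8d4, dbff57f}.
dbff57f is in that set, so it is an ancestor of 508ceb7.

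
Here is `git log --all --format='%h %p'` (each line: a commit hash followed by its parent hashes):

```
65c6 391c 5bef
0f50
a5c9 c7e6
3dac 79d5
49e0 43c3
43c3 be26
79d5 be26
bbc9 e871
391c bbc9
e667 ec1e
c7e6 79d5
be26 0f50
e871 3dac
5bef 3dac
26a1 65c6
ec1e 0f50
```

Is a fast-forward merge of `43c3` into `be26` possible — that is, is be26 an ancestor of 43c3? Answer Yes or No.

Yes

A fast-forward from be26 to 43c3 is possible iff be26 is an ancestor of 43c3.
Ancestors of 43c3: {0f50, 43c3, be26}.
be26 is among them, so fast-forward is possible.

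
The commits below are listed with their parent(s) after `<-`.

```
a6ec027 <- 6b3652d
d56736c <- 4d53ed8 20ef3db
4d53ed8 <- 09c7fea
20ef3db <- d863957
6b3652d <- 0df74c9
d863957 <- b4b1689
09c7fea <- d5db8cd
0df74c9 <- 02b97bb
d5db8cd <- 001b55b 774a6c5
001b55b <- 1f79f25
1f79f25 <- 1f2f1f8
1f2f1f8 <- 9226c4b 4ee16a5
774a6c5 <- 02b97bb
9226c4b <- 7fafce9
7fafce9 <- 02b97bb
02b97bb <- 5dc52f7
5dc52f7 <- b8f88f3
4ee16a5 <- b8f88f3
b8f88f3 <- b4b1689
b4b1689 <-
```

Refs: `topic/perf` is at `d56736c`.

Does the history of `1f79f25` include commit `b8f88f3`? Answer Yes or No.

Ancestors of 1f79f25 (commits reachable by following parents): {02b97bb, 1f2f1f8, 1f79f25, 4ee16a5, 5dc52f7, 7fafce9, 9226c4b, b4b1689, b8f88f3}.
b8f88f3 is in that set, so it is an ancestor of 1f79f25.

Yes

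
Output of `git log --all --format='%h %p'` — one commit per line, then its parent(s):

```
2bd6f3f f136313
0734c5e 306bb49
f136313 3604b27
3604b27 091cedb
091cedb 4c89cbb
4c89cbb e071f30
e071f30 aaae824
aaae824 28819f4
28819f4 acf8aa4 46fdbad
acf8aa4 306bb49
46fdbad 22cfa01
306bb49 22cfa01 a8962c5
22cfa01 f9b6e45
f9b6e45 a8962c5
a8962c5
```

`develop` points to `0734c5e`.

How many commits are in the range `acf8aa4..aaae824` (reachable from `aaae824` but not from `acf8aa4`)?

3

Reachable from aaae824: {22cfa01, 28819f4, 306bb49, 46fdbad, a8962c5, aaae824, acf8aa4, f9b6e45}.
Reachable from acf8aa4: {22cfa01, 306bb49, a8962c5, acf8aa4, f9b6e45}.
In aaae824's history but not acf8aa4's: {28819f4, 46fdbad, aaae824} — 3 commits.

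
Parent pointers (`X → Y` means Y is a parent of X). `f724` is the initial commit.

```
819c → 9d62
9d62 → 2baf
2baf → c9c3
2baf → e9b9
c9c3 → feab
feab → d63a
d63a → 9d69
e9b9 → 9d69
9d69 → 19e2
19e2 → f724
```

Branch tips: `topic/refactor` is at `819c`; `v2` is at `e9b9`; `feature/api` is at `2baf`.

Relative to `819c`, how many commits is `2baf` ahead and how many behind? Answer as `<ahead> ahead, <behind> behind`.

Reachable from 2baf: {19e2, 2baf, 9d69, c9c3, d63a, e9b9, f724, feab}.
Reachable from 819c: {19e2, 2baf, 819c, 9d62, 9d69, c9c3, d63a, e9b9, f724, feab}.
Only in 2baf's history (ahead): {} — 0.
Only in 819c's history (behind): {819c, 9d62} — 2.

0 ahead, 2 behind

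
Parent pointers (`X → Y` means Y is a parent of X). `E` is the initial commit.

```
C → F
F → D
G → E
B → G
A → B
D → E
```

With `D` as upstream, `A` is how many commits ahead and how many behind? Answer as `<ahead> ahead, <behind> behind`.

Reachable from A: {A, B, E, G}.
Reachable from D: {D, E}.
Only in A's history (ahead): {A, B, G} — 3.
Only in D's history (behind): {D} — 1.

3 ahead, 1 behind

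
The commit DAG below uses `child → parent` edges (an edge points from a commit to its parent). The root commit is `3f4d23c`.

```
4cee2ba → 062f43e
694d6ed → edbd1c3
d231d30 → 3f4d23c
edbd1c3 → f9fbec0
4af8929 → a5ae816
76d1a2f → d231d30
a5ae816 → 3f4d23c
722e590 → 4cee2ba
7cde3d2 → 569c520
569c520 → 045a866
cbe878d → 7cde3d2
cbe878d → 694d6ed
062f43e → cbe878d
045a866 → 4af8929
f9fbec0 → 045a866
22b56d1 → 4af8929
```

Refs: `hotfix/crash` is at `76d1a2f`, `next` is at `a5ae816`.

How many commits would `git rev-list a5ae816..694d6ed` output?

Reachable from 694d6ed: {045a866, 3f4d23c, 4af8929, 694d6ed, a5ae816, edbd1c3, f9fbec0}.
Reachable from a5ae816: {3f4d23c, a5ae816}.
In 694d6ed's history but not a5ae816's: {045a866, 4af8929, 694d6ed, edbd1c3, f9fbec0} — 5 commits.

5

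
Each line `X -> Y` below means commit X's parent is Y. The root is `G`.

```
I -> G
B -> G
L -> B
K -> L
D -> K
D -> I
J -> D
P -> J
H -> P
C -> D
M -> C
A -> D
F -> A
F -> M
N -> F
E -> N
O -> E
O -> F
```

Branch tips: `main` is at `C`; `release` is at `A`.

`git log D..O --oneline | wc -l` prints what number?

Reachable from O: {A, B, C, D, E, F, G, I, K, L, M, N, O}.
Reachable from D: {B, D, G, I, K, L}.
In O's history but not D's: {A, C, E, F, M, N, O} — 7 commits.

7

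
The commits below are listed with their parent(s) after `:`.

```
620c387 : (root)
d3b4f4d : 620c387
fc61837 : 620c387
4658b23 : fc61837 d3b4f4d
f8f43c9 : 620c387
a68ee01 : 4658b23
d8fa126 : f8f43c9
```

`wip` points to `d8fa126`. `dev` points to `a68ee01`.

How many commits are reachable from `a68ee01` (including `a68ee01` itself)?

5

Walking parent pointers from a68ee01: reachable set = {4658b23, 620c387, a68ee01, d3b4f4d, fc61837}.
That is 5 commits.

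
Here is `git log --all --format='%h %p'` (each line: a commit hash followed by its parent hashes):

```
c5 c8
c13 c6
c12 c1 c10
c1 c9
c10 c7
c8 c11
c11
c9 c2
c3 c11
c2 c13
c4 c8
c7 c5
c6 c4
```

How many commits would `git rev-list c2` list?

Walking parent pointers from c2: reachable set = {c11, c13, c2, c4, c6, c8}.
That is 6 commits.

6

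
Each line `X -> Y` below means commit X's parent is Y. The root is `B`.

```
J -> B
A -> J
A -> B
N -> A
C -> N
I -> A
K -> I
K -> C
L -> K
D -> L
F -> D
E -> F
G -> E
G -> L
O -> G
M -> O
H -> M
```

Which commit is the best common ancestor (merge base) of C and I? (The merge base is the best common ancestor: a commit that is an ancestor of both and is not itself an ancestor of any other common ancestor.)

Ancestors of C: {A, B, C, J, N}.
Ancestors of I: {A, B, I, J}.
Common ancestors: {A, B, J}.
Among these, A is not an ancestor of any other common ancestor — it is the merge base.

A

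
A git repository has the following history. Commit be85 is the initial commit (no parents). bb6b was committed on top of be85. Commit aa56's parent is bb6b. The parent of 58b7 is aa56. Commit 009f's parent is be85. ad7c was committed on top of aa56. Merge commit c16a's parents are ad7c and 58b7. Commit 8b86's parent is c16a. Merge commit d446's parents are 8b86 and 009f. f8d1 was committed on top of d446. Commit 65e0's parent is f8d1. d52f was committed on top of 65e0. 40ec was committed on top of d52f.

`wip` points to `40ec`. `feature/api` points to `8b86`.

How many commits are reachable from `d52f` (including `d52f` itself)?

12

Walking parent pointers from d52f: reachable set = {009f, 58b7, 65e0, 8b86, aa56, ad7c, bb6b, be85, c16a, d446, d52f, f8d1}.
That is 12 commits.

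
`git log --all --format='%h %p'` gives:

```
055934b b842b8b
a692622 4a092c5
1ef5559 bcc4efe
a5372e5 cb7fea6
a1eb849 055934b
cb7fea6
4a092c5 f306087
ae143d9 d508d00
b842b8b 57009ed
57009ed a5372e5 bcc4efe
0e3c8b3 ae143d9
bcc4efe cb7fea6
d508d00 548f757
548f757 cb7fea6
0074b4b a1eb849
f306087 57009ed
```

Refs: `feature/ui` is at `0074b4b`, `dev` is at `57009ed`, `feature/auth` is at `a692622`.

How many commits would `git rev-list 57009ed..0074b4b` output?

4

Reachable from 0074b4b: {0074b4b, 055934b, 57009ed, a1eb849, a5372e5, b842b8b, bcc4efe, cb7fea6}.
Reachable from 57009ed: {57009ed, a5372e5, bcc4efe, cb7fea6}.
In 0074b4b's history but not 57009ed's: {0074b4b, 055934b, a1eb849, b842b8b} — 4 commits.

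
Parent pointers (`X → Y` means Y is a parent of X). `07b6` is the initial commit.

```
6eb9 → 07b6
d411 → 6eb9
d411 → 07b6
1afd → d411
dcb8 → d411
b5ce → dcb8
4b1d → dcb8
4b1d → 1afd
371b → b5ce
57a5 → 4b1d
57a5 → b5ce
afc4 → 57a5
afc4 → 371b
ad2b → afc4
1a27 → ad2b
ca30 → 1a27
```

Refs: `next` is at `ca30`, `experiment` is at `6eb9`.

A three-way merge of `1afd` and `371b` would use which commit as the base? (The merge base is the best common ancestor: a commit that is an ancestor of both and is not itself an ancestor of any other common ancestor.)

Ancestors of 1afd: {07b6, 1afd, 6eb9, d411}.
Ancestors of 371b: {07b6, 371b, 6eb9, b5ce, d411, dcb8}.
Common ancestors: {07b6, 6eb9, d411}.
Among these, d411 is not an ancestor of any other common ancestor — it is the merge base.

d411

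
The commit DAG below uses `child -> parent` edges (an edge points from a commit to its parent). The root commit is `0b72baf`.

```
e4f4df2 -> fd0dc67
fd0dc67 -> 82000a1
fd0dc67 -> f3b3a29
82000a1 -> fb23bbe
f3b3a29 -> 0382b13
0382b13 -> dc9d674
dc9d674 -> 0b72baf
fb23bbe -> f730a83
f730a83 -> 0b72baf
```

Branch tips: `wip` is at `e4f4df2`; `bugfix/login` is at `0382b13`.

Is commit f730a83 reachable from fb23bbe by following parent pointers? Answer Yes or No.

Yes

Ancestors of fb23bbe (commits reachable by following parents): {0b72baf, f730a83, fb23bbe}.
f730a83 is in that set, so it is an ancestor of fb23bbe.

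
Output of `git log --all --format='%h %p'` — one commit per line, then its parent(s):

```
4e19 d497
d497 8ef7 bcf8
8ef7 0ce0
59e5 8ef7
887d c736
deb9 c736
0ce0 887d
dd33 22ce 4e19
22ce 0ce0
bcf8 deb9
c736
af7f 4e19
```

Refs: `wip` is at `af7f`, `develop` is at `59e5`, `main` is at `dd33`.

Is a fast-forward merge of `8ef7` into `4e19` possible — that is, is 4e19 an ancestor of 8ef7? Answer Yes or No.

A fast-forward from 4e19 to 8ef7 is possible iff 4e19 is an ancestor of 8ef7.
Ancestors of 8ef7: {0ce0, 887d, 8ef7, c736}.
4e19 is not among them, so fast-forward is not possible.

No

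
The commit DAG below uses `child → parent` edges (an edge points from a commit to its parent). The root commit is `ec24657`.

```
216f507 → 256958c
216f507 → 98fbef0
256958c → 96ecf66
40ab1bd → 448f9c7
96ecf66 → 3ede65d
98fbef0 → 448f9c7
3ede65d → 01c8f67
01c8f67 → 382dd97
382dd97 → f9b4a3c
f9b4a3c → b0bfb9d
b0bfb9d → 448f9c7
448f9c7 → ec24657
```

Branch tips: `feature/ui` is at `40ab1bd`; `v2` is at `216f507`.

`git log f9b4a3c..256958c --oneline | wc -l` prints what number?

5

Reachable from 256958c: {01c8f67, 256958c, 382dd97, 3ede65d, 448f9c7, 96ecf66, b0bfb9d, ec24657, f9b4a3c}.
Reachable from f9b4a3c: {448f9c7, b0bfb9d, ec24657, f9b4a3c}.
In 256958c's history but not f9b4a3c's: {01c8f67, 256958c, 382dd97, 3ede65d, 96ecf66} — 5 commits.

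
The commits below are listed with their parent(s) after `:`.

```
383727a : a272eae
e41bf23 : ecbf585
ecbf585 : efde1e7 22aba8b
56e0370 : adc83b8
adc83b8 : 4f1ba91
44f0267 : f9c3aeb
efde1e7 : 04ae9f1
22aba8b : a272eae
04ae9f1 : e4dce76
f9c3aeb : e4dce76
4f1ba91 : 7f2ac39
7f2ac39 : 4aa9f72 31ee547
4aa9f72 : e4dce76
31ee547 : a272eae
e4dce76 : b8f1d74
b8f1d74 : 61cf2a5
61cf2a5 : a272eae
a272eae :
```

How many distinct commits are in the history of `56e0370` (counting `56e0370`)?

10

Walking parent pointers from 56e0370: reachable set = {31ee547, 4aa9f72, 4f1ba91, 56e0370, 61cf2a5, 7f2ac39, a272eae, adc83b8, b8f1d74, e4dce76}.
That is 10 commits.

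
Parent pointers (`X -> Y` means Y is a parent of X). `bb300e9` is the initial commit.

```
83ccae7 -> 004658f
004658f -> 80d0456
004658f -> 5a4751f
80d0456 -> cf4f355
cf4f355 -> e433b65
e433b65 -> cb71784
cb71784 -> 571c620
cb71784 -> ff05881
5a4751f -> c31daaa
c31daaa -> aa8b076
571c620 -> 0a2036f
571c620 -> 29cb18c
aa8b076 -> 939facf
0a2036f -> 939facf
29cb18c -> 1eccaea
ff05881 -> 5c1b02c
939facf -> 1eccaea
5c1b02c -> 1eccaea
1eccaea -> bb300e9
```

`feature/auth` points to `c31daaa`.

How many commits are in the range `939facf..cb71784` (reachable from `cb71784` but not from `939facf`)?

6

Reachable from cb71784: {0a2036f, 1eccaea, 29cb18c, 571c620, 5c1b02c, 939facf, bb300e9, cb71784, ff05881}.
Reachable from 939facf: {1eccaea, 939facf, bb300e9}.
In cb71784's history but not 939facf's: {0a2036f, 29cb18c, 571c620, 5c1b02c, cb71784, ff05881} — 6 commits.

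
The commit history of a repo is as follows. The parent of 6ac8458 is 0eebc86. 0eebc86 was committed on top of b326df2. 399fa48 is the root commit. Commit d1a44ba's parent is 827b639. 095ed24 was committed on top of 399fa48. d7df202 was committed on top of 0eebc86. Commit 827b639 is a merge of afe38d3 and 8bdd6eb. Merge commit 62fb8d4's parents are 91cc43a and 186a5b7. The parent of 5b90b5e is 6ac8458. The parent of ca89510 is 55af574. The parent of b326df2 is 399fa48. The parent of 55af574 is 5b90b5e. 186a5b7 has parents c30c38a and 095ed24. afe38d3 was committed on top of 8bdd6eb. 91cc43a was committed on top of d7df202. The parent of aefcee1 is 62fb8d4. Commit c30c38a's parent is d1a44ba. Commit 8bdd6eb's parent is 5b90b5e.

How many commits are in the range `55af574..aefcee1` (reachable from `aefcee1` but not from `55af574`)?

11

Reachable from aefcee1: {095ed24, 0eebc86, 186a5b7, 399fa48, 5b90b5e, 62fb8d4, 6ac8458, 827b639, 8bdd6eb, 91cc43a, aefcee1, afe38d3, b326df2, c30c38a, d1a44ba, d7df202}.
Reachable from 55af574: {0eebc86, 399fa48, 55af574, 5b90b5e, 6ac8458, b326df2}.
In aefcee1's history but not 55af574's: {095ed24, 186a5b7, 62fb8d4, 827b639, 8bdd6eb, 91cc43a, aefcee1, afe38d3, c30c38a, d1a44ba, d7df202} — 11 commits.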